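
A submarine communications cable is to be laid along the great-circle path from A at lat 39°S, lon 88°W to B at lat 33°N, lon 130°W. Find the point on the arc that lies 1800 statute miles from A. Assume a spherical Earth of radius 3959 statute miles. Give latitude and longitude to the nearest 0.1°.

≈ lat 16.5°S, lon 103.1°W

Convert each endpoint to a unit vector on the sphere (x = cos φ cos λ, y = cos φ sin λ, z = sin φ).
The central angle between the endpoints is δ = arccos(p₁·p₂) ≈ 1.429 rad (81.9°). The total great-circle distance is δ·R ≈ 1.429 × 3959 ≈ 5656 mi, so the target fraction is f = 1800/5656 ≈ 0.318.
Interpolate at f ≈ 0.318 with slerp weights a = sin((1−f)δ)/sin δ ≈ 0.836, b = sin(fδ)/sin δ ≈ 0.444.
p = a·p₁ + b·p₂ ≈ (-0.216, -0.934, -0.284); φ = arcsin(p_z) ≈ -16.51°, λ = atan2(p_y, p_x) ≈ -103.05°.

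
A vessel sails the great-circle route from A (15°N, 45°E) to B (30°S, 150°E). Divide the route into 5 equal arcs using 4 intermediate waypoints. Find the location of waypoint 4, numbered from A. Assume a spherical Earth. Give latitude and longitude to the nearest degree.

≈ (25°S, 126°E)

The haversine formula gives a central angle δ ≈ 1.924 rad (110.2°) between the endpoints.
Interpolate at f = 4/5 with slerp weights a = sin((1−f)δ)/sin δ ≈ 0.400, b = sin(fδ)/sin δ ≈ 1.065.
p = a·p₁ + b·p₂ ≈ (-0.526, 0.735, -0.429); φ = arcsin(p_z) ≈ -25.41°, λ = atan2(p_y, p_x) ≈ 125.59°.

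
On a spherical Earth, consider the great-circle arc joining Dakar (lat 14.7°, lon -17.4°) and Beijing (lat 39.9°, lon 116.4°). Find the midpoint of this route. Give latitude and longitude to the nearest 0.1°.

Write both endpoints as unit vectors p₁, p₂ with components (cos φ cos λ, cos φ sin λ, sin φ).
The central angle between the endpoints is δ = arccos(p₁·p₂) ≈ 1.929 rad (110.5°).
Interpolate at f = 1/2 with slerp weights a = sin((1−f)δ)/sin δ ≈ 0.878, b = sin(fδ)/sin δ ≈ 0.878.
p = a·p₁ + b·p₂ ≈ (0.511, 0.349, 0.786); φ = arcsin(p_z) ≈ 51.78°, λ = atan2(p_y, p_x) ≈ 34.36°.

≈ lat 51.8°, lon 34.4°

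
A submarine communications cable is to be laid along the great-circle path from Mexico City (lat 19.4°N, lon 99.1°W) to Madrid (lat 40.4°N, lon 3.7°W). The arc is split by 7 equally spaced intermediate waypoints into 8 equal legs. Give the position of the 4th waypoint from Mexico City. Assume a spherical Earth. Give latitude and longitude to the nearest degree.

≈ lat 40°N, lon 58°W

Write both endpoints as unit vectors p₁, p₂ with components (cos φ cos λ, cos φ sin λ, sin φ).
The central angle between the endpoints is δ = arccos(p₁·p₂) ≈ 1.423 rad (81.5°).
Interpolate at f = 4/8 with slerp weights a = sin((1−f)δ)/sin δ ≈ 0.660, b = sin(fδ)/sin δ ≈ 0.660.
p = a·p₁ + b·p₂ ≈ (0.403, -0.647, 0.647); φ = arcsin(p_z) ≈ 40.32°, λ = atan2(p_y, p_x) ≈ -58.08°.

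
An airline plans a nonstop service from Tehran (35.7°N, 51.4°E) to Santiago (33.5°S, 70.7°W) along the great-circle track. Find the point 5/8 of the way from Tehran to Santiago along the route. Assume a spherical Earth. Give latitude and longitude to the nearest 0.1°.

Convert each endpoint to a unit vector on the sphere (x = cos φ cos λ, y = cos φ sin λ, z = sin φ).
The central angle between the endpoints is δ = arccos(p₁·p₂) ≈ 2.321 rad (133.0°).
Interpolate at f = 5/8 with slerp weights a = sin((1−f)δ)/sin δ ≈ 1.045, b = sin(fδ)/sin δ ≈ 1.357.
p = a·p₁ + b·p₂ ≈ (0.904, -0.405, -0.139); φ = arcsin(p_z) ≈ -8.00°, λ = atan2(p_y, p_x) ≈ -24.13°.

≈ (8.0°S, 24.1°W)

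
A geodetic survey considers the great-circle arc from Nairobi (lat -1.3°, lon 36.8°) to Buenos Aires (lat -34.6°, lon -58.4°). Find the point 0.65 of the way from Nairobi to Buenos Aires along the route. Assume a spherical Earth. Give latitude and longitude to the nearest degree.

The haversine formula gives a central angle δ ≈ 1.633 rad (93.5°) between the endpoints.
Interpolate at f = 0.65 with slerp weights a = sin((1−f)δ)/sin δ ≈ 0.542, b = sin(fδ)/sin δ ≈ 0.875.
p = a·p₁ + b·p₂ ≈ (0.811, -0.289, -0.509); φ = arcsin(p_z) ≈ -30.59°, λ = atan2(p_y, p_x) ≈ -19.59°.

≈ lat -31°, lon -20°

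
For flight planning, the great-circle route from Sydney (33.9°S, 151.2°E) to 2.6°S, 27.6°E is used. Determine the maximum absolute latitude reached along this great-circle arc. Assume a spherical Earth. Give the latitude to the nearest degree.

≈ 40°S

The great circle lies in the plane with unit normal n̂ = (p₁ × p₂)/|p₁ × p₂|.
Here n̂_z ≈ -0.766; the vertex latitude is φ_max = arccos|n̂_z| ≈ 40.0°.
Check via Clairaut: cos φ_max = |cos φ₁| · sin C = cos(33.9°)·sin(112.6°) ≈ 0.766, again giving ≈ 40.0°.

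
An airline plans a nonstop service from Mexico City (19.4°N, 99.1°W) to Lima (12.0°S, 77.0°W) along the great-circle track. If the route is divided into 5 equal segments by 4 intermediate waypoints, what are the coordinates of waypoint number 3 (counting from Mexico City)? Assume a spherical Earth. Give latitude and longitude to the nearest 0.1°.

≈ 0.6°N, 85.7°W

Write both endpoints as unit vectors p₁, p₂ with components (cos φ cos λ, cos φ sin λ, sin φ).
The central angle between the endpoints is δ = arccos(p₁·p₂) ≈ 0.667 rad (38.2°).
Interpolate at f = 3/5 with slerp weights a = sin((1−f)δ)/sin δ ≈ 0.426, b = sin(fδ)/sin δ ≈ 0.630.
p = a·p₁ + b·p₂ ≈ (0.075, -0.997, 0.011); φ = arcsin(p_z) ≈ 0.61°, λ = atan2(p_y, p_x) ≈ -85.70°.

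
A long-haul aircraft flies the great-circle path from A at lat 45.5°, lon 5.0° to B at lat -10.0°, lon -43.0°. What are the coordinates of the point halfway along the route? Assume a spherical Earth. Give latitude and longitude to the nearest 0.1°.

Convert each endpoint to a unit vector on the sphere (x = cos φ cos λ, y = cos φ sin λ, z = sin φ).
The central angle between the endpoints is δ = arccos(p₁·p₂) ≈ 1.226 rad (70.2°).
Interpolate at f = 1/2 with slerp weights a = sin((1−f)δ)/sin δ ≈ 0.611, b = sin(fδ)/sin δ ≈ 0.611.
p = a·p₁ + b·p₂ ≈ (0.867, -0.373, 0.330); φ = arcsin(p_z) ≈ 19.26°, λ = atan2(p_y, p_x) ≈ -23.29°.

≈ lat 19.3°, lon -23.3°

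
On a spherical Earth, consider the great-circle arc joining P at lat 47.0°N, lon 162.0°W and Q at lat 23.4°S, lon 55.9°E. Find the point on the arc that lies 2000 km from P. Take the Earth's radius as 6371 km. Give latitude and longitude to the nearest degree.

From cos δ = sin φ₁ sin φ₂ + cos φ₁ cos φ₂ cos Δλ, the central angle is δ ≈ 2.472 rad (141.7°). The total great-circle distance is δ·R ≈ 2.472 × 6371 ≈ 15752 km, so the target fraction is f = 2000/15752 ≈ 0.127.
Interpolate at f ≈ 0.127 with slerp weights a = sin((1−f)δ)/sin δ ≈ 1.342, b = sin(fδ)/sin δ ≈ 0.498.
p = a·p₁ + b·p₂ ≈ (-0.614, 0.096, 0.783); φ = arcsin(p_z) ≈ 51.58°, λ = atan2(p_y, p_x) ≈ 171.15°.

≈ lat 52°N, lon 171°E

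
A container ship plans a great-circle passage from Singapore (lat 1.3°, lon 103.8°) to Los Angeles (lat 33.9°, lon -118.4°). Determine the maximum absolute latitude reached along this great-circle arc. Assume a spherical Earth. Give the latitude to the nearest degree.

The great circle lies in the plane with unit normal n̂ = (p₁ × p₂)/|p₁ × p₂|.
Here n̂_z ≈ +0.698; the vertex latitude is φ_max = arccos|n̂_z| ≈ 45.7°.
Check via Clairaut: cos φ_max = |cos φ₁| · sin C = cos(1.3°)·sin(44.3°) ≈ 0.698, again giving ≈ 45.7°.

≈ 46°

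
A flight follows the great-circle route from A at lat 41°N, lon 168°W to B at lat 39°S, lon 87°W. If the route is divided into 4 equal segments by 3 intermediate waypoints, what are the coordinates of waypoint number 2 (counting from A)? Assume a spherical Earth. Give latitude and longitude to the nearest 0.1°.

Write both endpoints as unit vectors p₁, p₂ with components (cos φ cos λ, cos φ sin λ, sin φ).
The central angle between the endpoints is δ = arccos(p₁·p₂) ≈ 1.898 rad (108.7°).
Interpolate at f = 2/4 with slerp weights a = sin((1−f)δ)/sin δ ≈ 0.858, b = sin(fδ)/sin δ ≈ 0.858.
p = a·p₁ + b·p₂ ≈ (-0.599, -0.801, 0.023); φ = arcsin(p_z) ≈ 1.31°, λ = atan2(p_y, p_x) ≈ -126.78°.

≈ lat 1.3°N, lon 126.8°W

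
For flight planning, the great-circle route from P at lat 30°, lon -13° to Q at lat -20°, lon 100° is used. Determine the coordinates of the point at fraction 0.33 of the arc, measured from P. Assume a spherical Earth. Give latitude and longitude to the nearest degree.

Convert each endpoint to a unit vector on the sphere (x = cos φ cos λ, y = cos φ sin λ, z = sin φ).
The central angle between the endpoints is δ = arccos(p₁·p₂) ≈ 2.082 rad (119.3°).
Interpolate at f = 0.33 with slerp weights a = sin((1−f)δ)/sin δ ≈ 1.129, b = sin(fδ)/sin δ ≈ 0.727.
p = a·p₁ + b·p₂ ≈ (0.834, 0.453, 0.316); φ = arcsin(p_z) ≈ 18.40°, λ = atan2(p_y, p_x) ≈ 28.51°.

≈ lat 18°, lon 29°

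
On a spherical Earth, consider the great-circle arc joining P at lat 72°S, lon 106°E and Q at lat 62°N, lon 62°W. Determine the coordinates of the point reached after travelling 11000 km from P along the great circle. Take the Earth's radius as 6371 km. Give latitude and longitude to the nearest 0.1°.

Convert each endpoint to a unit vector on the sphere (x = cos φ cos λ, y = cos φ sin λ, z = sin φ).
The central angle between the endpoints is δ = arccos(p₁·p₂) ≈ 2.950 rad (169.0°). The total great-circle distance is δ·R ≈ 2.950 × 6371 ≈ 18792 km, so the target fraction is f = 11000/18792 ≈ 0.585.
Interpolate at f ≈ 0.585 with slerp weights a = sin((1−f)δ)/sin δ ≈ 4.929, b = sin(fδ)/sin δ ≈ 5.179.
p = a·p₁ + b·p₂ ≈ (0.722, -0.683, -0.115); φ = arcsin(p_z) ≈ -6.59°, λ = atan2(p_y, p_x) ≈ -43.41°.

≈ lat 6.6°S, lon 43.4°W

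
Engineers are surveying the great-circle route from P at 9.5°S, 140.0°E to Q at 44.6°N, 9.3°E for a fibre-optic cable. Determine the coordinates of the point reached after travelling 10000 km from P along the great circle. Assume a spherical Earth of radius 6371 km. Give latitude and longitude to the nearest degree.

From cos δ = sin φ₁ sin φ₂ + cos φ₁ cos φ₂ cos Δλ, the central angle is δ ≈ 2.182 rad (125.0°). The total great-circle distance is δ·R ≈ 2.182 × 6371 ≈ 13901 km, so the target fraction is f = 10000/13901 ≈ 0.719.
Interpolate at f ≈ 0.719 with slerp weights a = sin((1−f)δ)/sin δ ≈ 0.702, b = sin(fδ)/sin δ ≈ 1.221.
p = a·p₁ + b·p₂ ≈ (0.328, 0.585, 0.742); φ = arcsin(p_z) ≈ 47.86°, λ = atan2(p_y, p_x) ≈ 60.76°.

≈ 48°N, 61°E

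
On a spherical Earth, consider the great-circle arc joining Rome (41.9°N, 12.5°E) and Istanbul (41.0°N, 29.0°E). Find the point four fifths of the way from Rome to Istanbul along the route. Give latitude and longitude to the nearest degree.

≈ 41°N, 26°E

From cos δ = sin φ₁ sin φ₂ + cos φ₁ cos φ₂ cos Δλ, the central angle is δ ≈ 0.216 rad (12.4°).
Interpolate at f = 4/5 with slerp weights a = sin((1−f)δ)/sin δ ≈ 0.202, b = sin(fδ)/sin δ ≈ 0.802.
p = a·p₁ + b·p₂ ≈ (0.676, 0.326, 0.661); φ = arcsin(p_z) ≈ 41.37°, λ = atan2(p_y, p_x) ≈ 25.75°.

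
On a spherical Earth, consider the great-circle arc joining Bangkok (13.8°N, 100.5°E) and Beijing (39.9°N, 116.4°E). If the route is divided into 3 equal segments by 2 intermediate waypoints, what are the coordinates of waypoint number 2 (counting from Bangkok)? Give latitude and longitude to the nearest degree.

≈ 31°N, 110°E

The haversine formula gives a central angle δ ≈ 0.517 rad (29.6°) between the endpoints.
Interpolate at f = 2/3 with slerp weights a = sin((1−f)δ)/sin δ ≈ 0.347, b = sin(fδ)/sin δ ≈ 0.684.
p = a·p₁ + b·p₂ ≈ (-0.295, 0.801, 0.521); φ = arcsin(p_z) ≈ 31.41°, λ = atan2(p_y, p_x) ≈ 110.19°.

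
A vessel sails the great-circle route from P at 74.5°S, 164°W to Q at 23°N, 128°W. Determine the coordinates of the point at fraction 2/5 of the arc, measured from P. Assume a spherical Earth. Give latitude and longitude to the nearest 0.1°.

From cos δ = sin φ₁ sin φ₂ + cos φ₁ cos φ₂ cos Δλ, the central angle is δ ≈ 1.749 rad (100.2°).
Interpolate at f = 2/5 with slerp weights a = sin((1−f)δ)/sin δ ≈ 0.881, b = sin(fδ)/sin δ ≈ 0.654.
p = a·p₁ + b·p₂ ≈ (-0.597, -0.540, -0.593); φ = arcsin(p_z) ≈ -36.40°, λ = atan2(p_y, p_x) ≈ -137.90°.

≈ 36.4°S, 137.9°W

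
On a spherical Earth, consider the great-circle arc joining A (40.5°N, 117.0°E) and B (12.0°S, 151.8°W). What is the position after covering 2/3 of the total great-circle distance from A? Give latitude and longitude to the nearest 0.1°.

From cos δ = sin φ₁ sin φ₂ + cos φ₁ cos φ₂ cos Δλ, the central angle is δ ≈ 1.722 rad (98.7°).
Interpolate at f = 2/3 with slerp weights a = sin((1−f)δ)/sin δ ≈ 0.549, b = sin(fδ)/sin δ ≈ 0.922.
p = a·p₁ + b·p₂ ≈ (-0.985, -0.054, 0.165); φ = arcsin(p_z) ≈ 9.49°, λ = atan2(p_y, p_x) ≈ -176.85°.

≈ (9.5°N, 176.8°W)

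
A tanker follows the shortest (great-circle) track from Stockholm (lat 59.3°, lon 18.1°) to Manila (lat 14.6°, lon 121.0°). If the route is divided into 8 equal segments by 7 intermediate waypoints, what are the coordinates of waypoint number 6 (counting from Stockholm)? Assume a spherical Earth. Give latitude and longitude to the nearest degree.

From cos δ = sin φ₁ sin φ₂ + cos φ₁ cos φ₂ cos Δλ, the central angle is δ ≈ 1.464 rad (83.9°).
Interpolate at f = 6/8 with slerp weights a = sin((1−f)δ)/sin δ ≈ 0.360, b = sin(fδ)/sin δ ≈ 0.895.
p = a·p₁ + b·p₂ ≈ (-0.272, 0.800, 0.535); φ = arcsin(p_z) ≈ 32.36°, λ = atan2(p_y, p_x) ≈ 108.76°.

≈ lat 32°, lon 109°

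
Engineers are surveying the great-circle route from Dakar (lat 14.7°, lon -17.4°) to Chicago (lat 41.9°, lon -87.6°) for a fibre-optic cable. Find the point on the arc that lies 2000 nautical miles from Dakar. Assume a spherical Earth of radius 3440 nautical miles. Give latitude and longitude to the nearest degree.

Write both endpoints as unit vectors p₁, p₂ with components (cos φ cos λ, cos φ sin λ, sin φ).
The central angle between the endpoints is δ = arccos(p₁·p₂) ≈ 1.145 rad (65.6°). The total great-circle distance is δ·R ≈ 1.145 × 3440 ≈ 3938 nmi, so the target fraction is f = 2000/3938 ≈ 0.508.
Interpolate at f ≈ 0.508 with slerp weights a = sin((1−f)δ)/sin δ ≈ 0.586, b = sin(fδ)/sin δ ≈ 0.603.
p = a·p₁ + b·p₂ ≈ (0.560, -0.618, 0.552); φ = arcsin(p_z) ≈ 33.48°, λ = atan2(p_y, p_x) ≈ -47.82°.

≈ lat 33°, lon -48°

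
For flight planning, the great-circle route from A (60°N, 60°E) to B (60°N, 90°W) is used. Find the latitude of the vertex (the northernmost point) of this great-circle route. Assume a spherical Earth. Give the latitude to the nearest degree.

The great circle lies in the plane with unit normal n̂ = (p₁ × p₂)/|p₁ × p₂|.
Here n̂_z ≈ -0.148; the vertex latitude is φ_max = arccos|n̂_z| ≈ 81.5°.
Check via Clairaut: cos φ_max = |cos φ₁| · sin C = cos(60.0°)·sin(17.2°) ≈ 0.148, again giving ≈ 81.5°.

≈ 82°N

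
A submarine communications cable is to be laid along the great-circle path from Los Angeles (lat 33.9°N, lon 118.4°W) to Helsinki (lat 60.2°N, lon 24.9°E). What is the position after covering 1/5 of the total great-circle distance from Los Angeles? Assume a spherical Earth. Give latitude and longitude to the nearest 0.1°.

≈ lat 49.2°N, lon 111.0°W

The haversine formula gives a central angle δ ≈ 1.417 rad (81.2°) between the endpoints.
Interpolate at f = 1/5 with slerp weights a = sin((1−f)δ)/sin δ ≈ 0.917, b = sin(fδ)/sin δ ≈ 0.283.
p = a·p₁ + b·p₂ ≈ (-0.234, -0.610, 0.757); φ = arcsin(p_z) ≈ 49.19°, λ = atan2(p_y, p_x) ≈ -111.01°.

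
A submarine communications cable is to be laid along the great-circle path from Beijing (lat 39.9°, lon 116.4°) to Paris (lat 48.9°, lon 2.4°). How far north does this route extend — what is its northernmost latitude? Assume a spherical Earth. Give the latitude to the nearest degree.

≈ 61°

The great circle lies in the plane with unit normal n̂ = (p₁ × p₂)/|p₁ × p₂|.
Here n̂_z ≈ -0.480; the vertex latitude is φ_max = arccos|n̂_z| ≈ 61.3°.
Check via Clairaut: cos φ_max = |cos φ₁| · sin C = cos(39.9°)·sin(38.7°) ≈ 0.480, again giving ≈ 61.3°.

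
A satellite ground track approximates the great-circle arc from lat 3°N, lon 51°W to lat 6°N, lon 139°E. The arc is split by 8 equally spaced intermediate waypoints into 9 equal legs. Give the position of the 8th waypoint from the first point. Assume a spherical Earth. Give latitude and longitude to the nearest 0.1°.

From cos δ = sin φ₁ sin φ₂ + cos φ₁ cos φ₂ cos Δλ, the central angle is δ ≈ 2.907 rad (166.6°).
Interpolate at f = 8/9 with slerp weights a = sin((1−f)δ)/sin δ ≈ 1.365, b = sin(fδ)/sin δ ≈ 2.276.
p = a·p₁ + b·p₂ ≈ (-0.850, 0.426, 0.309); φ = arcsin(p_z) ≈ 18.02°, λ = atan2(p_y, p_x) ≈ 153.42°.

≈ lat 18.0°N, lon 153.4°E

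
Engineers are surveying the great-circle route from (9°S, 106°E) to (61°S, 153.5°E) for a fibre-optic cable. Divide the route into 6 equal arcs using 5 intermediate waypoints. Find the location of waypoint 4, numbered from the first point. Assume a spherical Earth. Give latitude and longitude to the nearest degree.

≈ (46°S, 129°E)

Convert each endpoint to a unit vector on the sphere (x = cos φ cos λ, y = cos φ sin λ, z = sin φ).
The central angle between the endpoints is δ = arccos(p₁·p₂) ≈ 1.092 rad (62.6°).
Interpolate at f = 4/6 with slerp weights a = sin((1−f)δ)/sin δ ≈ 0.401, b = sin(fδ)/sin δ ≈ 0.750.
p = a·p₁ + b·p₂ ≈ (-0.435, 0.543, -0.719); φ = arcsin(p_z) ≈ -45.93°, λ = atan2(p_y, p_x) ≈ 128.66°.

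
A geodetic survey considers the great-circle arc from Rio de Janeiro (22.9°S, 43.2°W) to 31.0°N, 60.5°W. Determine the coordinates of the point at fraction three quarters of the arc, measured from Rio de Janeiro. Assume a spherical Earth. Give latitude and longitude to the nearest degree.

≈ 18°N, 56°W

Convert each endpoint to a unit vector on the sphere (x = cos φ cos λ, y = cos φ sin λ, z = sin φ).
The central angle between the endpoints is δ = arccos(p₁·p₂) ≈ 0.984 rad (56.4°).
Interpolate at f = 3/4 with slerp weights a = sin((1−f)δ)/sin δ ≈ 0.292, b = sin(fδ)/sin δ ≈ 0.808.
p = a·p₁ + b·p₂ ≈ (0.537, -0.787, 0.302); φ = arcsin(p_z) ≈ 17.60°, λ = atan2(p_y, p_x) ≈ -55.68°.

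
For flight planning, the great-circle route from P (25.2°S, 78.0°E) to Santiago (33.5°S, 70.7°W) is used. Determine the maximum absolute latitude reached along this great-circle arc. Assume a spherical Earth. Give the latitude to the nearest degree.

≈ 65°S

The great circle lies in the plane with unit normal n̂ = (p₁ × p₂)/|p₁ × p₂|.
Here n̂_z ≈ -0.430; the vertex latitude is φ_max = arccos|n̂_z| ≈ 64.6°.
Check via Clairaut: cos φ_max = |cos φ₁| · sin C = cos(25.2°)·sin(151.6°) ≈ 0.430, again giving ≈ 64.6°.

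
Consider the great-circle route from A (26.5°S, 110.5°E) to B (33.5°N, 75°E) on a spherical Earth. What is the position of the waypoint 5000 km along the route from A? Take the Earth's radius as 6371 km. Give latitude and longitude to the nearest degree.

Convert each endpoint to a unit vector on the sphere (x = cos φ cos λ, y = cos φ sin λ, z = sin φ).
The central angle between the endpoints is δ = arccos(p₁·p₂) ≈ 1.201 rad (68.8°). The total great-circle distance is δ·R ≈ 1.201 × 6371 ≈ 7653 km, so the target fraction is f = 5000/7653 ≈ 0.653.
Interpolate at f ≈ 0.653 with slerp weights a = sin((1−f)δ)/sin δ ≈ 0.434, b = sin(fδ)/sin δ ≈ 0.758.
p = a·p₁ + b·p₂ ≈ (0.028, 0.974, 0.225); φ = arcsin(p_z) ≈ 12.99°, λ = atan2(p_y, p_x) ≈ 88.37°.

≈ (13°N, 88°E)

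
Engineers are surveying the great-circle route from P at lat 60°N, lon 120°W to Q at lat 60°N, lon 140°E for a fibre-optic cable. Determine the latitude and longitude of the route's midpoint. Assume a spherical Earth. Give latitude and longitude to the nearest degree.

Write both endpoints as unit vectors p₁, p₂ with components (cos φ cos λ, cos φ sin λ, sin φ).
The central angle between the endpoints is δ = arccos(p₁·p₂) ≈ 0.786 rad (45.0°).
Interpolate at f = 1/2 with slerp weights a = sin((1−f)δ)/sin δ ≈ 0.541, b = sin(fδ)/sin δ ≈ 0.541.
p = a·p₁ + b·p₂ ≈ (-0.343, -0.060, 0.938); φ = arcsin(p_z) ≈ 69.64°, λ = atan2(p_y, p_x) ≈ -170.00°.

≈ lat 70°N, lon 170°W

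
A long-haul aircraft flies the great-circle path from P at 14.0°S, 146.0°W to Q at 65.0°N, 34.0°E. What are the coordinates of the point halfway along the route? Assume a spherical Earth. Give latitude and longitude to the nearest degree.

≈ 51°N, 146°W

Write both endpoints as unit vectors p₁, p₂ with components (cos φ cos λ, cos φ sin λ, sin φ).
The central angle between the endpoints is δ = arccos(p₁·p₂) ≈ 2.251 rad (129.0°).
Interpolate at f = 1/2 with slerp weights a = sin((1−f)δ)/sin δ ≈ 1.161, b = sin(fδ)/sin δ ≈ 1.161.
p = a·p₁ + b·p₂ ≈ (-0.527, -0.356, 0.772); φ = arcsin(p_z) ≈ 50.50°, λ = atan2(p_y, p_x) ≈ -146.00°.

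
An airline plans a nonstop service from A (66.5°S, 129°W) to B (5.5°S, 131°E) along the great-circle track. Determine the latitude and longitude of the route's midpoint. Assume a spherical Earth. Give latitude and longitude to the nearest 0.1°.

Convert each endpoint to a unit vector on the sphere (x = cos φ cos λ, y = cos φ sin λ, z = sin φ).
The central angle between the endpoints is δ = arccos(p₁·p₂) ≈ 1.552 rad (88.9°).
Interpolate at f = 1/2 with slerp weights a = sin((1−f)δ)/sin δ ≈ 0.700, b = sin(fδ)/sin δ ≈ 0.700.
p = a·p₁ + b·p₂ ≈ (-0.633, 0.309, -0.710); φ = arcsin(p_z) ≈ -45.20°, λ = atan2(p_y, p_x) ≈ 153.98°.

≈ (45.2°S, 154.0°E)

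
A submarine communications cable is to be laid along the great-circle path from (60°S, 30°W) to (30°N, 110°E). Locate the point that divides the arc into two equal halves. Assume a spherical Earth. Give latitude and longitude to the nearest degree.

Convert each endpoint to a unit vector on the sphere (x = cos φ cos λ, y = cos φ sin λ, z = sin φ).
The central angle between the endpoints is δ = arccos(p₁·p₂) ≈ 2.441 rad (139.9°).
Interpolate at f = 1/2 with slerp weights a = sin((1−f)δ)/sin δ ≈ 1.458, b = sin(fδ)/sin δ ≈ 1.458.
p = a·p₁ + b·p₂ ≈ (0.199, 0.822, -0.534); φ = arcsin(p_z) ≈ -32.25°, λ = atan2(p_y, p_x) ≈ 76.36°.

≈ (32°S, 76°E)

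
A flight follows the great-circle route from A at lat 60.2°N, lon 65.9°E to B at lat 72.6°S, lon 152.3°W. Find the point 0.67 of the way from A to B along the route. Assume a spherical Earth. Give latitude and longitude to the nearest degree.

≈ lat 41°S, lon 111°E

Write both endpoints as unit vectors p₁, p₂ with components (cos φ cos λ, cos φ sin λ, sin φ).
The central angle between the endpoints is δ = arccos(p₁·p₂) ≈ 2.808 rad (160.9°).
Interpolate at f = 0.67 with slerp weights a = sin((1−f)δ)/sin δ ≈ 2.441, b = sin(fδ)/sin δ ≈ 2.907.
p = a·p₁ + b·p₂ ≈ (-0.274, 0.703, -0.656); φ = arcsin(p_z) ≈ -40.97°, λ = atan2(p_y, p_x) ≈ 111.31°.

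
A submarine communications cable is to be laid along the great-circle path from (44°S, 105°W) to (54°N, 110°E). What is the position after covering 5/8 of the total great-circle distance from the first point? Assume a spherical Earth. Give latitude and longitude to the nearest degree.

Convert each endpoint to a unit vector on the sphere (x = cos φ cos λ, y = cos φ sin λ, z = sin φ).
The central angle between the endpoints is δ = arccos(p₁·p₂) ≈ 2.710 rad (155.3°).
Interpolate at f = 5/8 with slerp weights a = sin((1−f)δ)/sin δ ≈ 2.033, b = sin(fδ)/sin δ ≈ 2.373.
p = a·p₁ + b·p₂ ≈ (-0.856, -0.102, 0.508); φ = arcsin(p_z) ≈ 30.51°, λ = atan2(p_y, p_x) ≈ -173.22°.

≈ (31°N, 173°W)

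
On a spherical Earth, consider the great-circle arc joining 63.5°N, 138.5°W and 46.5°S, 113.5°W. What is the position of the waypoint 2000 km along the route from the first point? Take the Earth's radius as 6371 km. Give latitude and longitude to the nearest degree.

Convert each endpoint to a unit vector on the sphere (x = cos φ cos λ, y = cos φ sin λ, z = sin φ).
The central angle between the endpoints is δ = arccos(p₁·p₂) ≈ 1.951 rad (111.8°). The total great-circle distance is δ·R ≈ 1.951 × 6371 ≈ 12428 km, so the target fraction is f = 2000/12428 ≈ 0.161.
Interpolate at f ≈ 0.161 with slerp weights a = sin((1−f)δ)/sin δ ≈ 1.074, b = sin(fδ)/sin δ ≈ 0.332.
p = a·p₁ + b·p₂ ≈ (-0.450, -0.528, 0.720); φ = arcsin(p_z) ≈ 46.08°, λ = atan2(p_y, p_x) ≈ -130.48°.

≈ 46°N, 130°W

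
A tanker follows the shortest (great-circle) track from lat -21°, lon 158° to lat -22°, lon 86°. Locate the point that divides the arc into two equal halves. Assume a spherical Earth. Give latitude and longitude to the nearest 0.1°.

Write both endpoints as unit vectors p₁, p₂ with components (cos φ cos λ, cos φ sin λ, sin φ).
The central angle between the endpoints is δ = arccos(p₁·p₂) ≈ 1.157 rad (66.3°).
Interpolate at f = 1/2 with slerp weights a = sin((1−f)δ)/sin δ ≈ 0.597, b = sin(fδ)/sin δ ≈ 0.597.
p = a·p₁ + b·p₂ ≈ (-0.478, 0.761, -0.438); φ = arcsin(p_z) ≈ -25.96°, λ = atan2(p_y, p_x) ≈ 122.14°.

≈ lat -26.0°, lon 122.1°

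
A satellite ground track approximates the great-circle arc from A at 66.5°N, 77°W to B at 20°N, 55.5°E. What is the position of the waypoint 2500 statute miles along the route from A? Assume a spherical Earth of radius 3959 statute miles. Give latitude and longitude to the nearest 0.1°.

From cos δ = sin φ₁ sin φ₂ + cos φ₁ cos φ₂ cos Δλ, the central angle is δ ≈ 1.510 rad (86.5°). The total great-circle distance is δ·R ≈ 1.510 × 3959 ≈ 5979 mi, so the target fraction is f = 2500/5979 ≈ 0.418.
Interpolate at f ≈ 0.418 with slerp weights a = sin((1−f)δ)/sin δ ≈ 0.771, b = sin(fδ)/sin δ ≈ 0.591.
p = a·p₁ + b·p₂ ≈ (0.384, 0.158, 0.910); φ = arcsin(p_z) ≈ 65.46°, λ = atan2(p_y, p_x) ≈ 22.41°.

≈ 65.5°N, 22.4°E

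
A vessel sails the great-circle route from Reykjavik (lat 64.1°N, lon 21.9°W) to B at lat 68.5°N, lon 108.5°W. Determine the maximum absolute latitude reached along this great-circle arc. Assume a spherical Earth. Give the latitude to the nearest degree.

≈ 73°N

The great circle lies in the plane with unit normal n̂ = (p₁ × p₂)/|p₁ × p₂|.
Here n̂_z ≈ -0.300; the vertex latitude is φ_max = arccos|n̂_z| ≈ 72.5°.
Check via Clairaut: cos φ_max = |cos φ₁| · sin C = cos(64.1°)·sin(43.4°) ≈ 0.300, again giving ≈ 72.5°.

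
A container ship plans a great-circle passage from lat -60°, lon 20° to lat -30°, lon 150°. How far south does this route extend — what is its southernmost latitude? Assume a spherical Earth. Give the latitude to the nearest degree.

The great circle lies in the plane with unit normal n̂ = (p₁ × p₂)/|p₁ × p₂|.
Here n̂_z ≈ +0.336; the vertex latitude is φ_max = arccos|n̂_z| ≈ 70.4°.
Check via Clairaut: cos φ_max = |cos φ₁| · sin C = cos(60.0°)·sin(137.8°) ≈ 0.336, again giving ≈ 70.4°.

≈ -70°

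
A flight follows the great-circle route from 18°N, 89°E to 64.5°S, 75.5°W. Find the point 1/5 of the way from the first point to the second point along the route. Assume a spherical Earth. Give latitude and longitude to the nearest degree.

≈ 8°S, 85°E

From cos δ = sin φ₁ sin φ₂ + cos φ₁ cos φ₂ cos Δλ, the central angle is δ ≈ 2.310 rad (132.3°).
Interpolate at f = 1/5 with slerp weights a = sin((1−f)δ)/sin δ ≈ 1.301, b = sin(fδ)/sin δ ≈ 0.603.
p = a·p₁ + b·p₂ ≈ (0.087, 0.986, -0.142); φ = arcsin(p_z) ≈ -8.17°, λ = atan2(p_y, p_x) ≈ 84.98°.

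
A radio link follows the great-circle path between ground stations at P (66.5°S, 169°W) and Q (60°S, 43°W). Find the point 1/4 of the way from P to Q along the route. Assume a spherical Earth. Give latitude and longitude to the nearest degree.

≈ (75°S, 143°W)

Convert each endpoint to a unit vector on the sphere (x = cos φ cos λ, y = cos φ sin λ, z = sin φ).
The central angle between the endpoints is δ = arccos(p₁·p₂) ≈ 0.827 rad (47.4°).
Interpolate at f = 1/4 with slerp weights a = sin((1−f)δ)/sin δ ≈ 0.790, b = sin(fδ)/sin δ ≈ 0.279.
p = a·p₁ + b·p₂ ≈ (-0.207, -0.155, -0.966); φ = arcsin(p_z) ≈ -75.00°, λ = atan2(p_y, p_x) ≈ -143.16°.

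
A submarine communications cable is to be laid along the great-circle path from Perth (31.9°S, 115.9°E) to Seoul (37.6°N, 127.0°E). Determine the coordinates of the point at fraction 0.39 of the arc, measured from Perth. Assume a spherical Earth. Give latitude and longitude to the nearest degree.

≈ 5°S, 120°E

Convert each endpoint to a unit vector on the sphere (x = cos φ cos λ, y = cos φ sin λ, z = sin φ).
The central angle between the endpoints is δ = arccos(p₁·p₂) ≈ 1.226 rad (70.3°).
Interpolate at f = 0.39 with slerp weights a = sin((1−f)δ)/sin δ ≈ 0.723, b = sin(fδ)/sin δ ≈ 0.489.
p = a·p₁ + b·p₂ ≈ (-0.501, 0.861, -0.084); φ = arcsin(p_z) ≈ -4.79°, λ = atan2(p_y, p_x) ≈ 120.19°.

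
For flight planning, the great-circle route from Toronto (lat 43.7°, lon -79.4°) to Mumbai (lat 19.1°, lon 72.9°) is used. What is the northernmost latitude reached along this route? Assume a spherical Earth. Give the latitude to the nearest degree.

The great circle lies in the plane with unit normal n̂ = (p₁ × p₂)/|p₁ × p₂|.
Here n̂_z ≈ +0.343; the vertex latitude is φ_max = arccos|n̂_z| ≈ 69.9°.
Check via Clairaut: cos φ_max = |cos φ₁| · sin C = cos(43.7°)·sin(28.3°) ≈ 0.343, again giving ≈ 69.9°.

≈ 70°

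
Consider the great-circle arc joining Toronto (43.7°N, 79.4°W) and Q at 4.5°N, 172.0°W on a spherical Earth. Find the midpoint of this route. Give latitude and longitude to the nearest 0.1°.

From cos δ = sin φ₁ sin φ₂ + cos φ₁ cos φ₂ cos Δλ, the central angle is δ ≈ 1.549 rad (88.8°).
Interpolate at f = 1/2 with slerp weights a = sin((1−f)δ)/sin δ ≈ 0.700, b = sin(fδ)/sin δ ≈ 0.700.
p = a·p₁ + b·p₂ ≈ (-0.598, -0.594, 0.538); φ = arcsin(p_z) ≈ 32.56°, λ = atan2(p_y, p_x) ≈ -135.16°.

≈ 32.6°N, 135.2°W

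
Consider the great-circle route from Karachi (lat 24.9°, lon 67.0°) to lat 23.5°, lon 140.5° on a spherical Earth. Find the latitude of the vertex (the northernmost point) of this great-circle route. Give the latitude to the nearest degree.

≈ 29°

The great circle lies in the plane with unit normal n̂ = (p₁ × p₂)/|p₁ × p₂|.
Here n̂_z ≈ +0.872; the vertex latitude is φ_max = arccos|n̂_z| ≈ 29.3°.
Check via Clairaut: cos φ_max = |cos φ₁| · sin C = cos(24.9°)·sin(74.0°) ≈ 0.872, again giving ≈ 29.3°.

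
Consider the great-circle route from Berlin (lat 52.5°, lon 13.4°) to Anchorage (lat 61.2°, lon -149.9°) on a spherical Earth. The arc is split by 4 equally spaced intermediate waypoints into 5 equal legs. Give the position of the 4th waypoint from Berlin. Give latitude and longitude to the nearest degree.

≈ lat 74°, lon -141°

Convert each endpoint to a unit vector on the sphere (x = cos φ cos λ, y = cos φ sin λ, z = sin φ).
The central angle between the endpoints is δ = arccos(p₁·p₂) ≈ 1.144 rad (65.5°).
Interpolate at f = 4/5 with slerp weights a = sin((1−f)δ)/sin δ ≈ 0.249, b = sin(fδ)/sin δ ≈ 0.871.
p = a·p₁ + b·p₂ ≈ (-0.215, -0.175, 0.961); φ = arcsin(p_z) ≈ 73.88°, λ = atan2(p_y, p_x) ≈ -140.87°.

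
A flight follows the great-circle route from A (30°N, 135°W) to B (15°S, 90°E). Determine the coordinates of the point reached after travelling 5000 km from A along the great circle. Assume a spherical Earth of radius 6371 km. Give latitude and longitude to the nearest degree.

≈ (27°N, 173°E)

The haversine formula gives a central angle δ ≈ 2.376 rad (136.1°) between the endpoints. The total great-circle distance is δ·R ≈ 2.376 × 6371 ≈ 15137 km, so the target fraction is f = 5000/15137 ≈ 0.330.
Interpolate at f ≈ 0.330 with slerp weights a = sin((1−f)δ)/sin δ ≈ 1.443, b = sin(fδ)/sin δ ≈ 1.020.
p = a·p₁ + b·p₂ ≈ (-0.883, 0.102, 0.457); φ = arcsin(p_z) ≈ 27.22°, λ = atan2(p_y, p_x) ≈ 173.44°.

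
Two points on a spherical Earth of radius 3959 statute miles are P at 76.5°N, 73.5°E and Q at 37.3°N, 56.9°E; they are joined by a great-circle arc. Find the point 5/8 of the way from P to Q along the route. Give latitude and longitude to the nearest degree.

≈ 52°N, 59°E

Convert each endpoint to a unit vector on the sphere (x = cos φ cos λ, y = cos φ sin λ, z = sin φ).
The central angle between the endpoints is δ = arccos(p₁·p₂) ≈ 0.696 rad (39.9°).
Interpolate at f = 5/8 with slerp weights a = sin((1−f)δ)/sin δ ≈ 0.402, b = sin(fδ)/sin δ ≈ 0.657.
p = a·p₁ + b·p₂ ≈ (0.312, 0.528, 0.790); φ = arcsin(p_z) ≈ 52.16°, λ = atan2(p_y, p_x) ≈ 59.41°.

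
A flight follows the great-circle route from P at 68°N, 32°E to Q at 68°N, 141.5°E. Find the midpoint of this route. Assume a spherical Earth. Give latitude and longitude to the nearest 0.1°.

≈ 76.9°N, 86.8°E

Write both endpoints as unit vectors p₁, p₂ with components (cos φ cos λ, cos φ sin λ, sin φ).
The central angle between the endpoints is δ = arccos(p₁·p₂) ≈ 0.622 rad (35.6°).
Interpolate at f = 1/2 with slerp weights a = sin((1−f)δ)/sin δ ≈ 0.525, b = sin(fδ)/sin δ ≈ 0.525.
p = a·p₁ + b·p₂ ≈ (0.013, 0.227, 0.974); φ = arcsin(p_z) ≈ 76.87°, λ = atan2(p_y, p_x) ≈ 86.75°.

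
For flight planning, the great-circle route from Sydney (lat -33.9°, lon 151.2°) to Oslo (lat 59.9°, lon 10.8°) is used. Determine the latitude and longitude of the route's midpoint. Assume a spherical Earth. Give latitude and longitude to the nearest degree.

From cos δ = sin φ₁ sin φ₂ + cos φ₁ cos φ₂ cos Δλ, the central angle is δ ≈ 2.504 rad (143.4°).
Interpolate at f = 1/2 with slerp weights a = sin((1−f)δ)/sin δ ≈ 1.594, b = sin(fδ)/sin δ ≈ 1.594.
p = a·p₁ + b·p₂ ≈ (-0.374, 0.787, 0.490); φ = arcsin(p_z) ≈ 29.35°, λ = atan2(p_y, p_x) ≈ 115.42°.

≈ lat 29°, lon 115°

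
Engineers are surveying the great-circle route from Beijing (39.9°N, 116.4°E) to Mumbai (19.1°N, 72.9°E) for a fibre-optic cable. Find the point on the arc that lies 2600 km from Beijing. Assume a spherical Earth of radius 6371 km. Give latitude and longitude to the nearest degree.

≈ (30°N, 90°E)

Convert each endpoint to a unit vector on the sphere (x = cos φ cos λ, y = cos φ sin λ, z = sin φ).
The central angle between the endpoints is δ = arccos(p₁·p₂) ≈ 0.744 rad (42.6°). The total great-circle distance is δ·R ≈ 0.744 × 6371 ≈ 4740 km, so the target fraction is f = 2600/4740 ≈ 0.548.
Interpolate at f ≈ 0.548 with slerp weights a = sin((1−f)δ)/sin δ ≈ 0.487, b = sin(fδ)/sin δ ≈ 0.586.
p = a·p₁ + b·p₂ ≈ (-0.003, 0.864, 0.504); φ = arcsin(p_z) ≈ 30.26°, λ = atan2(p_y, p_x) ≈ 90.21°.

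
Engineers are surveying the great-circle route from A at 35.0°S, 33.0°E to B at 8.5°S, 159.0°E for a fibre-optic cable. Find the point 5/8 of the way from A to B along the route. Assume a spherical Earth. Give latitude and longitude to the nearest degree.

Write both endpoints as unit vectors p₁, p₂ with components (cos φ cos λ, cos φ sin λ, sin φ).
The central angle between the endpoints is δ = arccos(p₁·p₂) ≈ 1.973 rad (113.0°).
Interpolate at f = 5/8 with slerp weights a = sin((1−f)δ)/sin δ ≈ 0.733, b = sin(fδ)/sin δ ≈ 1.025.
p = a·p₁ + b·p₂ ≈ (-0.443, 0.690, -0.572); φ = arcsin(p_z) ≈ -34.87°, λ = atan2(p_y, p_x) ≈ 122.71°.

≈ 35°S, 123°E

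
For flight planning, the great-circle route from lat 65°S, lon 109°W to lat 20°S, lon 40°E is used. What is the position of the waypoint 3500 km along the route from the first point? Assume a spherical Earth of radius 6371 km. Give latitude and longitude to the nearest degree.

≈ lat 75°S, lon 7°W

Convert each endpoint to a unit vector on the sphere (x = cos φ cos λ, y = cos φ sin λ, z = sin φ).
The central angle between the endpoints is δ = arccos(p₁·p₂) ≈ 1.601 rad (91.7°). The total great-circle distance is δ·R ≈ 1.601 × 6371 ≈ 10201 km, so the target fraction is f = 3500/10201 ≈ 0.343.
Interpolate at f ≈ 0.343 with slerp weights a = sin((1−f)δ)/sin δ ≈ 0.869, b = sin(fδ)/sin δ ≈ 0.522.
p = a·p₁ + b·p₂ ≈ (0.257, -0.032, -0.966); φ = arcsin(p_z) ≈ -75.02°, λ = atan2(p_y, p_x) ≈ -7.03°.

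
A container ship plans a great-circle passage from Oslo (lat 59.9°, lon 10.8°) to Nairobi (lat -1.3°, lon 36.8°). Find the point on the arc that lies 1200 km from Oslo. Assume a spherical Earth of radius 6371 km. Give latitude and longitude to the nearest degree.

≈ lat 50°, lon 19°

Convert each endpoint to a unit vector on the sphere (x = cos φ cos λ, y = cos φ sin λ, z = sin φ).
The central angle between the endpoints is δ = arccos(p₁·p₂) ≈ 1.125 rad (64.5°). The total great-circle distance is δ·R ≈ 1.125 × 6371 ≈ 7169 km, so the target fraction is f = 1200/7169 ≈ 0.167.
Interpolate at f ≈ 0.167 with slerp weights a = sin((1−f)δ)/sin δ ≈ 0.893, b = sin(fδ)/sin δ ≈ 0.208.
p = a·p₁ + b·p₂ ≈ (0.606, 0.208, 0.768); φ = arcsin(p_z) ≈ 50.15°, λ = atan2(p_y, p_x) ≈ 18.96°.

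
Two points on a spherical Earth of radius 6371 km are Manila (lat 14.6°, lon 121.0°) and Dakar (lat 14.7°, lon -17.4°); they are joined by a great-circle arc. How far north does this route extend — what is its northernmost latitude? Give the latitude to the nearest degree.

The great circle lies in the plane with unit normal n̂ = (p₁ × p₂)/|p₁ × p₂|.
Here n̂_z ≈ -0.805; the vertex latitude is φ_max = arccos|n̂_z| ≈ 36.4°.
Check via Clairaut: cos φ_max = |cos φ₁| · sin C = cos(14.6°)·sin(56.3°) ≈ 0.805, again giving ≈ 36.4°.

≈ 36°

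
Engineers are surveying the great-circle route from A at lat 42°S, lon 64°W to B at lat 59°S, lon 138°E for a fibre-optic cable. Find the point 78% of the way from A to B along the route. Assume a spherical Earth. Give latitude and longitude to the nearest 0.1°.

From cos δ = sin φ₁ sin φ₂ + cos φ₁ cos φ₂ cos Δλ, the central angle is δ ≈ 1.350 rad (77.4°).
Interpolate at f = 0.78 with slerp weights a = sin((1−f)δ)/sin δ ≈ 0.300, b = sin(fδ)/sin δ ≈ 0.891.
p = a·p₁ + b·p₂ ≈ (-0.243, 0.107, -0.964); φ = arcsin(p_z) ≈ -74.61°, λ = atan2(p_y, p_x) ≈ 156.34°.

≈ lat 74.6°S, lon 156.3°E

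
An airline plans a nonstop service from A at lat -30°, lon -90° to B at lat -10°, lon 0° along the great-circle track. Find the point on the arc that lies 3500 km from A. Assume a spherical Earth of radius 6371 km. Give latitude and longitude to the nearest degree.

≈ lat -30°, lon -54°

Write both endpoints as unit vectors p₁, p₂ with components (cos φ cos λ, cos φ sin λ, sin φ).
The central angle between the endpoints is δ = arccos(p₁·p₂) ≈ 1.484 rad (85.0°). The total great-circle distance is δ·R ≈ 1.484 × 6371 ≈ 9454 km, so the target fraction is f = 3500/9454 ≈ 0.370.
Interpolate at f ≈ 0.370 with slerp weights a = sin((1−f)δ)/sin δ ≈ 0.807, b = sin(fδ)/sin δ ≈ 0.524.
p = a·p₁ + b·p₂ ≈ (0.516, -0.699, -0.495); φ = arcsin(p_z) ≈ -29.65°, λ = atan2(p_y, p_x) ≈ -53.56°.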